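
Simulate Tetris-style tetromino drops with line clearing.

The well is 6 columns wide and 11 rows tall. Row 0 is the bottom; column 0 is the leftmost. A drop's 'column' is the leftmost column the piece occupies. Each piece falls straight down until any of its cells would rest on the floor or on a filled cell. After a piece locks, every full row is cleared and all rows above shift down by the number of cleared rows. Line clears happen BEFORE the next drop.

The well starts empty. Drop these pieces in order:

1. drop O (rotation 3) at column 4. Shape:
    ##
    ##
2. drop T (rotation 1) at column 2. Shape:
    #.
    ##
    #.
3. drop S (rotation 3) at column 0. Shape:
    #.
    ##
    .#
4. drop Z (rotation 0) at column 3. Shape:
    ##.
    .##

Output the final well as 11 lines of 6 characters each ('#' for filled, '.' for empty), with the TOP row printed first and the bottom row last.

Answer: ......
......
......
......
......
......
......
......
...##.
#.#.##
.##.##

Derivation:
Drop 1: O rot3 at col 4 lands with bottom-row=0; cleared 0 line(s) (total 0); column heights now [0 0 0 0 2 2], max=2
Drop 2: T rot1 at col 2 lands with bottom-row=0; cleared 0 line(s) (total 0); column heights now [0 0 3 2 2 2], max=3
Drop 3: S rot3 at col 0 lands with bottom-row=0; cleared 1 line(s) (total 1); column heights now [2 1 2 0 1 1], max=2
Drop 4: Z rot0 at col 3 lands with bottom-row=1; cleared 0 line(s) (total 1); column heights now [2 1 2 3 3 2], max=3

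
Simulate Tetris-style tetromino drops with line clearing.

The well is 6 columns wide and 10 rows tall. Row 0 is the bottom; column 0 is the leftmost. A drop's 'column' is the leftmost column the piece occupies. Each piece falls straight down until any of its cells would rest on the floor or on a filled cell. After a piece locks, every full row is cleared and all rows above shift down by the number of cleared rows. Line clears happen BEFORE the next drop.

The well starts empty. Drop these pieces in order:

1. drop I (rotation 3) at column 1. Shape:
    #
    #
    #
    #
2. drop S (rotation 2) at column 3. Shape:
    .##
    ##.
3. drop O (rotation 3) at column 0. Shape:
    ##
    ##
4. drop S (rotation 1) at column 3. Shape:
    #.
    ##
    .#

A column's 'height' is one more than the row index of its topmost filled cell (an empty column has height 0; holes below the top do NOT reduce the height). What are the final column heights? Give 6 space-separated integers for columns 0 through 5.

Drop 1: I rot3 at col 1 lands with bottom-row=0; cleared 0 line(s) (total 0); column heights now [0 4 0 0 0 0], max=4
Drop 2: S rot2 at col 3 lands with bottom-row=0; cleared 0 line(s) (total 0); column heights now [0 4 0 1 2 2], max=4
Drop 3: O rot3 at col 0 lands with bottom-row=4; cleared 0 line(s) (total 0); column heights now [6 6 0 1 2 2], max=6
Drop 4: S rot1 at col 3 lands with bottom-row=2; cleared 0 line(s) (total 0); column heights now [6 6 0 5 4 2], max=6

Answer: 6 6 0 5 4 2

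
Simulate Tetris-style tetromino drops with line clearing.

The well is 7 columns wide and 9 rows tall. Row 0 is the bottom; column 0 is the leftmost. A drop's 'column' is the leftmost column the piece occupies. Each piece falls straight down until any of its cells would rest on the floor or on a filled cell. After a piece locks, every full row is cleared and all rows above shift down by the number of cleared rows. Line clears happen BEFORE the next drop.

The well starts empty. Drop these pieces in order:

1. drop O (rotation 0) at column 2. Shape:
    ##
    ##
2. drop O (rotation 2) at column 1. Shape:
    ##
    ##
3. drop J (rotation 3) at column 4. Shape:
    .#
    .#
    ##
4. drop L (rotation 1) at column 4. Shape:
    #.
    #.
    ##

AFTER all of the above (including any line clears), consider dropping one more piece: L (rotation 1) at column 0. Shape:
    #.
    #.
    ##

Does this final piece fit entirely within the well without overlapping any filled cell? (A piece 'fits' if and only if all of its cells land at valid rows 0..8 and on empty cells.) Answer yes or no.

Drop 1: O rot0 at col 2 lands with bottom-row=0; cleared 0 line(s) (total 0); column heights now [0 0 2 2 0 0 0], max=2
Drop 2: O rot2 at col 1 lands with bottom-row=2; cleared 0 line(s) (total 0); column heights now [0 4 4 2 0 0 0], max=4
Drop 3: J rot3 at col 4 lands with bottom-row=0; cleared 0 line(s) (total 0); column heights now [0 4 4 2 1 3 0], max=4
Drop 4: L rot1 at col 4 lands with bottom-row=3; cleared 0 line(s) (total 0); column heights now [0 4 4 2 6 4 0], max=6
Test piece L rot1 at col 0 (width 2): heights before test = [0 4 4 2 6 4 0]; fits = True

Answer: yes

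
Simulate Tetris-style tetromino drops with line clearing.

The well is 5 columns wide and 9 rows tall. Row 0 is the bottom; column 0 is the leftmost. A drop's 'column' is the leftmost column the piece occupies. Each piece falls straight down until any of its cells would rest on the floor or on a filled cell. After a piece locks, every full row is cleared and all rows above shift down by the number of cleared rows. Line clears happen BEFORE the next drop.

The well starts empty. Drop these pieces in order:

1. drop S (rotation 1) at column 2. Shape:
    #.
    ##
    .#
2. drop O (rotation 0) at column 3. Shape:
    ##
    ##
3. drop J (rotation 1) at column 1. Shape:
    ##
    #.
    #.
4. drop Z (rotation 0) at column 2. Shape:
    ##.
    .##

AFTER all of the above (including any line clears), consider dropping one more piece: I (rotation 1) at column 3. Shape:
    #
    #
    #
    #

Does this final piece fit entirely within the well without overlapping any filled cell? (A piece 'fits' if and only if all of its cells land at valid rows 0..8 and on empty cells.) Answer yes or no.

Drop 1: S rot1 at col 2 lands with bottom-row=0; cleared 0 line(s) (total 0); column heights now [0 0 3 2 0], max=3
Drop 2: O rot0 at col 3 lands with bottom-row=2; cleared 0 line(s) (total 0); column heights now [0 0 3 4 4], max=4
Drop 3: J rot1 at col 1 lands with bottom-row=1; cleared 0 line(s) (total 0); column heights now [0 4 4 4 4], max=4
Drop 4: Z rot0 at col 2 lands with bottom-row=4; cleared 0 line(s) (total 0); column heights now [0 4 6 6 5], max=6
Test piece I rot1 at col 3 (width 1): heights before test = [0 4 6 6 5]; fits = False

Answer: no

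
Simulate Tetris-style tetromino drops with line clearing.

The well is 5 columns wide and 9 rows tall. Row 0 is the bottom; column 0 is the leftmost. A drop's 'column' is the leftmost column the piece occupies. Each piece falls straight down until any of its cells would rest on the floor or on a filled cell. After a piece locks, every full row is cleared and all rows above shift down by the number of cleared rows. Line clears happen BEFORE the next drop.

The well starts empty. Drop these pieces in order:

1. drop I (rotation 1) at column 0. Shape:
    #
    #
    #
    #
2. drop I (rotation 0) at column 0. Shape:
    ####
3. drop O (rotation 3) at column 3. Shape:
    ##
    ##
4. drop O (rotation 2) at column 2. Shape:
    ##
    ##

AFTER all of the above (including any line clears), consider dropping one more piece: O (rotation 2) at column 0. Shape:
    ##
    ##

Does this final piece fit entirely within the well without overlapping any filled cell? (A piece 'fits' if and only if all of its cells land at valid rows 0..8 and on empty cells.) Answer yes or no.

Drop 1: I rot1 at col 0 lands with bottom-row=0; cleared 0 line(s) (total 0); column heights now [4 0 0 0 0], max=4
Drop 2: I rot0 at col 0 lands with bottom-row=4; cleared 0 line(s) (total 0); column heights now [5 5 5 5 0], max=5
Drop 3: O rot3 at col 3 lands with bottom-row=5; cleared 0 line(s) (total 0); column heights now [5 5 5 7 7], max=7
Drop 4: O rot2 at col 2 lands with bottom-row=7; cleared 0 line(s) (total 0); column heights now [5 5 9 9 7], max=9
Test piece O rot2 at col 0 (width 2): heights before test = [5 5 9 9 7]; fits = True

Answer: yes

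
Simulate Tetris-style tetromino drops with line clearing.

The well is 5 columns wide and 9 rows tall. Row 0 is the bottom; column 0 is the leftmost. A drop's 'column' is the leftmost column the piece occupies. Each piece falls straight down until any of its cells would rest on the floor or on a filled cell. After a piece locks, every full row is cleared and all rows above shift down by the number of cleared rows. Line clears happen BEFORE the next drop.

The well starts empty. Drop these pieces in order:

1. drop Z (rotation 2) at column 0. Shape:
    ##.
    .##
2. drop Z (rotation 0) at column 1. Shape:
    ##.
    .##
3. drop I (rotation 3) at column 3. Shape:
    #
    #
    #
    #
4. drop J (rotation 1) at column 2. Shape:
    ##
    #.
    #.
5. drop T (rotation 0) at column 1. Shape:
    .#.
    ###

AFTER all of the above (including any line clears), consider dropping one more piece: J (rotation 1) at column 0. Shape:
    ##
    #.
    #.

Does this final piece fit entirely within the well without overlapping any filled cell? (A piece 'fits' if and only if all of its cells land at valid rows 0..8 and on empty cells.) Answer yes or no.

Drop 1: Z rot2 at col 0 lands with bottom-row=0; cleared 0 line(s) (total 0); column heights now [2 2 1 0 0], max=2
Drop 2: Z rot0 at col 1 lands with bottom-row=1; cleared 0 line(s) (total 0); column heights now [2 3 3 2 0], max=3
Drop 3: I rot3 at col 3 lands with bottom-row=2; cleared 0 line(s) (total 0); column heights now [2 3 3 6 0], max=6
Drop 4: J rot1 at col 2 lands with bottom-row=4; cleared 0 line(s) (total 0); column heights now [2 3 7 7 0], max=7
Drop 5: T rot0 at col 1 lands with bottom-row=7; cleared 0 line(s) (total 0); column heights now [2 8 9 8 0], max=9
Test piece J rot1 at col 0 (width 2): heights before test = [2 8 9 8 0]; fits = True

Answer: yes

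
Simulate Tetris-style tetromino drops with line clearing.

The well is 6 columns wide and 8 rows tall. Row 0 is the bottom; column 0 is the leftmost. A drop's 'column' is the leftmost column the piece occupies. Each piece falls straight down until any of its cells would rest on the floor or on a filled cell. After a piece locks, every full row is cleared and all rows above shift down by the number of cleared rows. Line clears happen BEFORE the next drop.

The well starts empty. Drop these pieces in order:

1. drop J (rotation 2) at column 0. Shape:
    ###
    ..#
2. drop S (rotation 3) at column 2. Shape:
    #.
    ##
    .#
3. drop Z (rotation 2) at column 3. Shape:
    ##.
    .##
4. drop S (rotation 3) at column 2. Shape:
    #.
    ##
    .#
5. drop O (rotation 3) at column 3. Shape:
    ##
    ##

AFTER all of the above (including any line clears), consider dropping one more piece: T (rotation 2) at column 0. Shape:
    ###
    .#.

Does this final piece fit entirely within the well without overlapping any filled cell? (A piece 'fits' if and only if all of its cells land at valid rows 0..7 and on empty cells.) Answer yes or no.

Drop 1: J rot2 at col 0 lands with bottom-row=0; cleared 0 line(s) (total 0); column heights now [2 2 2 0 0 0], max=2
Drop 2: S rot3 at col 2 lands with bottom-row=1; cleared 0 line(s) (total 0); column heights now [2 2 4 3 0 0], max=4
Drop 3: Z rot2 at col 3 lands with bottom-row=2; cleared 0 line(s) (total 0); column heights now [2 2 4 4 4 3], max=4
Drop 4: S rot3 at col 2 lands with bottom-row=4; cleared 0 line(s) (total 0); column heights now [2 2 7 6 4 3], max=7
Drop 5: O rot3 at col 3 lands with bottom-row=6; cleared 0 line(s) (total 0); column heights now [2 2 7 8 8 3], max=8
Test piece T rot2 at col 0 (width 3): heights before test = [2 2 7 8 8 3]; fits = True

Answer: yes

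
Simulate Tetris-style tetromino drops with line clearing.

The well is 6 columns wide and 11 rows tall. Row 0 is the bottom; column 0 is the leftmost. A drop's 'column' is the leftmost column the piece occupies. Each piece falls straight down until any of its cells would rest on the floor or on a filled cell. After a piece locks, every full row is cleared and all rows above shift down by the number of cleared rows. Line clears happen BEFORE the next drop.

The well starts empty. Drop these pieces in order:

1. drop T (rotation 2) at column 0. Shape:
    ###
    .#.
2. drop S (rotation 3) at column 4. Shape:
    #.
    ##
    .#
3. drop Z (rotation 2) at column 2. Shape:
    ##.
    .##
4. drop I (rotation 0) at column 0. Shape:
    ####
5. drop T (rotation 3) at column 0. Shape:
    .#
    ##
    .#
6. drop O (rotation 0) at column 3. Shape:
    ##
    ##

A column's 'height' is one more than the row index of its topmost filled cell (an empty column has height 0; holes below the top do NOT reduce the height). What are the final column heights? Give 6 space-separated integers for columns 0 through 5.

Drop 1: T rot2 at col 0 lands with bottom-row=0; cleared 0 line(s) (total 0); column heights now [2 2 2 0 0 0], max=2
Drop 2: S rot3 at col 4 lands with bottom-row=0; cleared 0 line(s) (total 0); column heights now [2 2 2 0 3 2], max=3
Drop 3: Z rot2 at col 2 lands with bottom-row=3; cleared 0 line(s) (total 0); column heights now [2 2 5 5 4 2], max=5
Drop 4: I rot0 at col 0 lands with bottom-row=5; cleared 0 line(s) (total 0); column heights now [6 6 6 6 4 2], max=6
Drop 5: T rot3 at col 0 lands with bottom-row=6; cleared 0 line(s) (total 0); column heights now [8 9 6 6 4 2], max=9
Drop 6: O rot0 at col 3 lands with bottom-row=6; cleared 0 line(s) (total 0); column heights now [8 9 6 8 8 2], max=9

Answer: 8 9 6 8 8 2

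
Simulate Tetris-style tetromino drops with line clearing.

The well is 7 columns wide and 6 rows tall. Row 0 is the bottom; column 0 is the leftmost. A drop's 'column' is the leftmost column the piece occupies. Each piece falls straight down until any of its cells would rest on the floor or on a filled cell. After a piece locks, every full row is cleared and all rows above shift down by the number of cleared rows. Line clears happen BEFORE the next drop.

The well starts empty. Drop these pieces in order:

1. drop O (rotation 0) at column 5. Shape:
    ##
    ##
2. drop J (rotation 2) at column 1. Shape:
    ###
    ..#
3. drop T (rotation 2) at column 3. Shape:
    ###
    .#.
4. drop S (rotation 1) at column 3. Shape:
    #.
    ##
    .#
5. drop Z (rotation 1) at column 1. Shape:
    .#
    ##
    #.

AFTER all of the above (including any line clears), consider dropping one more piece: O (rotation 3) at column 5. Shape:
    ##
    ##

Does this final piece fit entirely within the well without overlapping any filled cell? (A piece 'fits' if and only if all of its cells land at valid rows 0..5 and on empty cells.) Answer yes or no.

Drop 1: O rot0 at col 5 lands with bottom-row=0; cleared 0 line(s) (total 0); column heights now [0 0 0 0 0 2 2], max=2
Drop 2: J rot2 at col 1 lands with bottom-row=0; cleared 0 line(s) (total 0); column heights now [0 2 2 2 0 2 2], max=2
Drop 3: T rot2 at col 3 lands with bottom-row=1; cleared 0 line(s) (total 0); column heights now [0 2 2 3 3 3 2], max=3
Drop 4: S rot1 at col 3 lands with bottom-row=3; cleared 0 line(s) (total 0); column heights now [0 2 2 6 5 3 2], max=6
Drop 5: Z rot1 at col 1 lands with bottom-row=2; cleared 0 line(s) (total 0); column heights now [0 4 5 6 5 3 2], max=6
Test piece O rot3 at col 5 (width 2): heights before test = [0 4 5 6 5 3 2]; fits = True

Answer: yes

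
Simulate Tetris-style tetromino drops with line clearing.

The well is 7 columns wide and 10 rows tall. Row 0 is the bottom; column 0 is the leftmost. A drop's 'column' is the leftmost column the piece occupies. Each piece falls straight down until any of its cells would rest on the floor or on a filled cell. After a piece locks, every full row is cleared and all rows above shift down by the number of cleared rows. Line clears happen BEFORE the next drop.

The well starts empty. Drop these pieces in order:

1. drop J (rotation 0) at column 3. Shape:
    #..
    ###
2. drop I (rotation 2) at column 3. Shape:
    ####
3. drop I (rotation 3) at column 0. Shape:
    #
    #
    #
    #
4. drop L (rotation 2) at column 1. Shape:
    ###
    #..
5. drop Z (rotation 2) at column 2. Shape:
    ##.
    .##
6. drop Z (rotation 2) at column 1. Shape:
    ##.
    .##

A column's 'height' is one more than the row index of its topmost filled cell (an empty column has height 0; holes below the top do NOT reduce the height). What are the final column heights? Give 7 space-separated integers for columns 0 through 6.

Answer: 4 8 8 7 5 3 3

Derivation:
Drop 1: J rot0 at col 3 lands with bottom-row=0; cleared 0 line(s) (total 0); column heights now [0 0 0 2 1 1 0], max=2
Drop 2: I rot2 at col 3 lands with bottom-row=2; cleared 0 line(s) (total 0); column heights now [0 0 0 3 3 3 3], max=3
Drop 3: I rot3 at col 0 lands with bottom-row=0; cleared 0 line(s) (total 0); column heights now [4 0 0 3 3 3 3], max=4
Drop 4: L rot2 at col 1 lands with bottom-row=2; cleared 0 line(s) (total 0); column heights now [4 4 4 4 3 3 3], max=4
Drop 5: Z rot2 at col 2 lands with bottom-row=4; cleared 0 line(s) (total 0); column heights now [4 4 6 6 5 3 3], max=6
Drop 6: Z rot2 at col 1 lands with bottom-row=6; cleared 0 line(s) (total 0); column heights now [4 8 8 7 5 3 3], max=8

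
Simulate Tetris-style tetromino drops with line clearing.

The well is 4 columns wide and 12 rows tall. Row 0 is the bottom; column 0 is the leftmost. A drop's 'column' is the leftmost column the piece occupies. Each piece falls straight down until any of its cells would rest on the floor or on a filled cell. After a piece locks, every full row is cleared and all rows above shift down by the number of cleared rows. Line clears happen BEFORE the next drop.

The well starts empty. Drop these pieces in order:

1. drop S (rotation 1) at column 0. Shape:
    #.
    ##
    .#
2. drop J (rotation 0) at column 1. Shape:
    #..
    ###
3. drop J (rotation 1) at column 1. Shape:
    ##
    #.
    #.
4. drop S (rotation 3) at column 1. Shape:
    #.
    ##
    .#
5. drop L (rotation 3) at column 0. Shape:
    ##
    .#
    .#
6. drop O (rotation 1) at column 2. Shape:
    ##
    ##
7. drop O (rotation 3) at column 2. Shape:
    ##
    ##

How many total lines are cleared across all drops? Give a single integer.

Drop 1: S rot1 at col 0 lands with bottom-row=0; cleared 0 line(s) (total 0); column heights now [3 2 0 0], max=3
Drop 2: J rot0 at col 1 lands with bottom-row=2; cleared 1 line(s) (total 1); column heights now [2 3 0 0], max=3
Drop 3: J rot1 at col 1 lands with bottom-row=3; cleared 0 line(s) (total 1); column heights now [2 6 6 0], max=6
Drop 4: S rot3 at col 1 lands with bottom-row=6; cleared 0 line(s) (total 1); column heights now [2 9 8 0], max=9
Drop 5: L rot3 at col 0 lands with bottom-row=9; cleared 0 line(s) (total 1); column heights now [12 12 8 0], max=12
Drop 6: O rot1 at col 2 lands with bottom-row=8; cleared 0 line(s) (total 1); column heights now [12 12 10 10], max=12
Drop 7: O rot3 at col 2 lands with bottom-row=10; cleared 1 line(s) (total 2); column heights now [2 11 11 11], max=11

Answer: 2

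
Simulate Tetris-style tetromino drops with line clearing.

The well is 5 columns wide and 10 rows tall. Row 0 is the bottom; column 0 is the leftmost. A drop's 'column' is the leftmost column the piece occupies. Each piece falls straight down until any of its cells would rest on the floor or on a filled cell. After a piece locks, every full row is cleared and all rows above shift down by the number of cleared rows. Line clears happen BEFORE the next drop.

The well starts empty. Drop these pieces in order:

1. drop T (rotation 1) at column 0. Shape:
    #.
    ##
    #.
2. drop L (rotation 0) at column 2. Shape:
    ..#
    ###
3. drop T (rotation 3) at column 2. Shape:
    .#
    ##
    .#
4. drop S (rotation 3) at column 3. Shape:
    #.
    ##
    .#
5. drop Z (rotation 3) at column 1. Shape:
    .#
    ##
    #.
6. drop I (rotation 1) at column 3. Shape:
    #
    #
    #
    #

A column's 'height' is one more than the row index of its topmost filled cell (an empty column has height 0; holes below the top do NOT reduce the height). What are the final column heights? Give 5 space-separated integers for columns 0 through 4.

Drop 1: T rot1 at col 0 lands with bottom-row=0; cleared 0 line(s) (total 0); column heights now [3 2 0 0 0], max=3
Drop 2: L rot0 at col 2 lands with bottom-row=0; cleared 0 line(s) (total 0); column heights now [3 2 1 1 2], max=3
Drop 3: T rot3 at col 2 lands with bottom-row=1; cleared 0 line(s) (total 0); column heights now [3 2 3 4 2], max=4
Drop 4: S rot3 at col 3 lands with bottom-row=3; cleared 0 line(s) (total 0); column heights now [3 2 3 6 5], max=6
Drop 5: Z rot3 at col 1 lands with bottom-row=2; cleared 0 line(s) (total 0); column heights now [3 4 5 6 5], max=6
Drop 6: I rot1 at col 3 lands with bottom-row=6; cleared 0 line(s) (total 0); column heights now [3 4 5 10 5], max=10

Answer: 3 4 5 10 5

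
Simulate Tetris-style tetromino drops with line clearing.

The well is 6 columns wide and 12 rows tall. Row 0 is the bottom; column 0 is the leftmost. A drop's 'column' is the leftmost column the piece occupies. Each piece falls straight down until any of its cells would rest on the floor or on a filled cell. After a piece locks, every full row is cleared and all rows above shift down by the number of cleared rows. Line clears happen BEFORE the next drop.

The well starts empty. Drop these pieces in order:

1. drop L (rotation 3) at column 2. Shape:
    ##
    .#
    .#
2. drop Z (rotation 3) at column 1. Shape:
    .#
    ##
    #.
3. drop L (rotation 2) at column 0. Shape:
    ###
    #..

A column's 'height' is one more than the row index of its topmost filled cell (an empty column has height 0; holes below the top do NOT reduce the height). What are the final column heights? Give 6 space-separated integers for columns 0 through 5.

Drop 1: L rot3 at col 2 lands with bottom-row=0; cleared 0 line(s) (total 0); column heights now [0 0 3 3 0 0], max=3
Drop 2: Z rot3 at col 1 lands with bottom-row=2; cleared 0 line(s) (total 0); column heights now [0 4 5 3 0 0], max=5
Drop 3: L rot2 at col 0 lands with bottom-row=4; cleared 0 line(s) (total 0); column heights now [6 6 6 3 0 0], max=6

Answer: 6 6 6 3 0 0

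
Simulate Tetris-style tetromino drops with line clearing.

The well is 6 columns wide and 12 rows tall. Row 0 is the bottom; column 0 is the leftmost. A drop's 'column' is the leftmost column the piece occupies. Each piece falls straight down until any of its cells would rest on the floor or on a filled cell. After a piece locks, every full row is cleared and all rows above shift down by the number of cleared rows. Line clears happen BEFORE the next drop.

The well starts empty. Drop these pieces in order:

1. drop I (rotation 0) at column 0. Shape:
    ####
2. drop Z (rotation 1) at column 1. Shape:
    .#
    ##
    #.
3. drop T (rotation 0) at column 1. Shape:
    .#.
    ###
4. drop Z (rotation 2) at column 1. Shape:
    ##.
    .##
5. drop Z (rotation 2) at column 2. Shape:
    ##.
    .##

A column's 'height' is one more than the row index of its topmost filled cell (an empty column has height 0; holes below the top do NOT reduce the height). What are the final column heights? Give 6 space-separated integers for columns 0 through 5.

Answer: 1 8 9 9 8 0

Derivation:
Drop 1: I rot0 at col 0 lands with bottom-row=0; cleared 0 line(s) (total 0); column heights now [1 1 1 1 0 0], max=1
Drop 2: Z rot1 at col 1 lands with bottom-row=1; cleared 0 line(s) (total 0); column heights now [1 3 4 1 0 0], max=4
Drop 3: T rot0 at col 1 lands with bottom-row=4; cleared 0 line(s) (total 0); column heights now [1 5 6 5 0 0], max=6
Drop 4: Z rot2 at col 1 lands with bottom-row=6; cleared 0 line(s) (total 0); column heights now [1 8 8 7 0 0], max=8
Drop 5: Z rot2 at col 2 lands with bottom-row=7; cleared 0 line(s) (total 0); column heights now [1 8 9 9 8 0], max=9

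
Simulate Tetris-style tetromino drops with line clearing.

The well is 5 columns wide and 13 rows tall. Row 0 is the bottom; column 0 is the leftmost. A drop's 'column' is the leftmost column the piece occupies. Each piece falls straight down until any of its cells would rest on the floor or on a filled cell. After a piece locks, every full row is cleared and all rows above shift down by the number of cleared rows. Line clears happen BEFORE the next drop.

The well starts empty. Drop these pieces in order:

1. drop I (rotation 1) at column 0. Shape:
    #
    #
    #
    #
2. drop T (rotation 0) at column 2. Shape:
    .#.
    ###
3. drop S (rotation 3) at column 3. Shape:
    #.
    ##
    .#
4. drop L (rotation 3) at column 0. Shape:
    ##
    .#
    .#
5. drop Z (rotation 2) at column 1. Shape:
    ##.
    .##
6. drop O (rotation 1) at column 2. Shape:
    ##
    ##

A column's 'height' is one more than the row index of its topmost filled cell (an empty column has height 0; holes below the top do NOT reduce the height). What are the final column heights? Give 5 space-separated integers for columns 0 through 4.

Drop 1: I rot1 at col 0 lands with bottom-row=0; cleared 0 line(s) (total 0); column heights now [4 0 0 0 0], max=4
Drop 2: T rot0 at col 2 lands with bottom-row=0; cleared 0 line(s) (total 0); column heights now [4 0 1 2 1], max=4
Drop 3: S rot3 at col 3 lands with bottom-row=1; cleared 0 line(s) (total 0); column heights now [4 0 1 4 3], max=4
Drop 4: L rot3 at col 0 lands with bottom-row=2; cleared 0 line(s) (total 0); column heights now [5 5 1 4 3], max=5
Drop 5: Z rot2 at col 1 lands with bottom-row=4; cleared 0 line(s) (total 0); column heights now [5 6 6 5 3], max=6
Drop 6: O rot1 at col 2 lands with bottom-row=6; cleared 0 line(s) (total 0); column heights now [5 6 8 8 3], max=8

Answer: 5 6 8 8 3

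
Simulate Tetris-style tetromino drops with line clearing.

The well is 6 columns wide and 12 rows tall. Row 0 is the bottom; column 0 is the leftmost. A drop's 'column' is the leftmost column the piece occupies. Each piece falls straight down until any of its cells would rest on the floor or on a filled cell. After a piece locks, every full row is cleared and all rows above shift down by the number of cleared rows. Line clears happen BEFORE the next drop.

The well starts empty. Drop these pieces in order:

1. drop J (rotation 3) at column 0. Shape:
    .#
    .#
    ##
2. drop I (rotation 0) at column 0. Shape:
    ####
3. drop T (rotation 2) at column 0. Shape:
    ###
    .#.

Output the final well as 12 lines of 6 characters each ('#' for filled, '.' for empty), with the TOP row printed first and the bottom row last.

Drop 1: J rot3 at col 0 lands with bottom-row=0; cleared 0 line(s) (total 0); column heights now [1 3 0 0 0 0], max=3
Drop 2: I rot0 at col 0 lands with bottom-row=3; cleared 0 line(s) (total 0); column heights now [4 4 4 4 0 0], max=4
Drop 3: T rot2 at col 0 lands with bottom-row=4; cleared 0 line(s) (total 0); column heights now [6 6 6 4 0 0], max=6

Answer: ......
......
......
......
......
......
###...
.#....
####..
.#....
.#....
##....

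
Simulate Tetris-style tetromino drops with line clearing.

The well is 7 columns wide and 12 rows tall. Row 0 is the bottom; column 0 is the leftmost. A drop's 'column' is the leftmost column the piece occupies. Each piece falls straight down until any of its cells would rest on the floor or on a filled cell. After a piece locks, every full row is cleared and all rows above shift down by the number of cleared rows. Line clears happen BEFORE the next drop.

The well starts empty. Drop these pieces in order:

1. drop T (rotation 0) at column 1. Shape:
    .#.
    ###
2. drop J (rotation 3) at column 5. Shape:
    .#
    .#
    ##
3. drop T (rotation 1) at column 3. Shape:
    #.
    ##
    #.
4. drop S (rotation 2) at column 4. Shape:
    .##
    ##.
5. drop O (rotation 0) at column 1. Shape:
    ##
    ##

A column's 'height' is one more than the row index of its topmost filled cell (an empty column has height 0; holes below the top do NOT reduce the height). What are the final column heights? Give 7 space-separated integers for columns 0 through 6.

Answer: 0 4 4 4 4 5 5

Derivation:
Drop 1: T rot0 at col 1 lands with bottom-row=0; cleared 0 line(s) (total 0); column heights now [0 1 2 1 0 0 0], max=2
Drop 2: J rot3 at col 5 lands with bottom-row=0; cleared 0 line(s) (total 0); column heights now [0 1 2 1 0 1 3], max=3
Drop 3: T rot1 at col 3 lands with bottom-row=1; cleared 0 line(s) (total 0); column heights now [0 1 2 4 3 1 3], max=4
Drop 4: S rot2 at col 4 lands with bottom-row=3; cleared 0 line(s) (total 0); column heights now [0 1 2 4 4 5 5], max=5
Drop 5: O rot0 at col 1 lands with bottom-row=2; cleared 0 line(s) (total 0); column heights now [0 4 4 4 4 5 5], max=5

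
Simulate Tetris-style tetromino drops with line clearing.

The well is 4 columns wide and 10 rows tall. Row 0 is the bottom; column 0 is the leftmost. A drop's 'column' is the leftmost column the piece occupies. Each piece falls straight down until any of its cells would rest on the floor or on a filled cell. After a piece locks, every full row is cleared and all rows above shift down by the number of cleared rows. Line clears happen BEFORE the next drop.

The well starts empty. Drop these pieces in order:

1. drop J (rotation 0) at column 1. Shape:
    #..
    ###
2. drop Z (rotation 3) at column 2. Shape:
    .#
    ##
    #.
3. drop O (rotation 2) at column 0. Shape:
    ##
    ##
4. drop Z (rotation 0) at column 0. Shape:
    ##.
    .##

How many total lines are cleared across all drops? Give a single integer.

Answer: 1

Derivation:
Drop 1: J rot0 at col 1 lands with bottom-row=0; cleared 0 line(s) (total 0); column heights now [0 2 1 1], max=2
Drop 2: Z rot3 at col 2 lands with bottom-row=1; cleared 0 line(s) (total 0); column heights now [0 2 3 4], max=4
Drop 3: O rot2 at col 0 lands with bottom-row=2; cleared 1 line(s) (total 1); column heights now [3 3 2 3], max=3
Drop 4: Z rot0 at col 0 lands with bottom-row=3; cleared 0 line(s) (total 1); column heights now [5 5 4 3], max=5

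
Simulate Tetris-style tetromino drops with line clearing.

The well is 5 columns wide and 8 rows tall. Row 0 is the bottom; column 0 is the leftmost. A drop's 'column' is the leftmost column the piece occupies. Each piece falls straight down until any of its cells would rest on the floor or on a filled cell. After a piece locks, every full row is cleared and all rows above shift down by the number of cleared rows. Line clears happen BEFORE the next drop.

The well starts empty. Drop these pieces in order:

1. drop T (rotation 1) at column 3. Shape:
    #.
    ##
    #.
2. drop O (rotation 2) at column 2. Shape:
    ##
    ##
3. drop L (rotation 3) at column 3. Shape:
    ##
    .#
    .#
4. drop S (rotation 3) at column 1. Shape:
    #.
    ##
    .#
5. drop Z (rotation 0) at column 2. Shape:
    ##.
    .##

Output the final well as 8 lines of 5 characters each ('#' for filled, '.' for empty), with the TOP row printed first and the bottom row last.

Answer: .###.
.####
..###
..###
..###
...#.
...##
...#.

Derivation:
Drop 1: T rot1 at col 3 lands with bottom-row=0; cleared 0 line(s) (total 0); column heights now [0 0 0 3 2], max=3
Drop 2: O rot2 at col 2 lands with bottom-row=3; cleared 0 line(s) (total 0); column heights now [0 0 5 5 2], max=5
Drop 3: L rot3 at col 3 lands with bottom-row=3; cleared 0 line(s) (total 0); column heights now [0 0 5 6 6], max=6
Drop 4: S rot3 at col 1 lands with bottom-row=5; cleared 0 line(s) (total 0); column heights now [0 8 7 6 6], max=8
Drop 5: Z rot0 at col 2 lands with bottom-row=6; cleared 0 line(s) (total 0); column heights now [0 8 8 8 7], max=8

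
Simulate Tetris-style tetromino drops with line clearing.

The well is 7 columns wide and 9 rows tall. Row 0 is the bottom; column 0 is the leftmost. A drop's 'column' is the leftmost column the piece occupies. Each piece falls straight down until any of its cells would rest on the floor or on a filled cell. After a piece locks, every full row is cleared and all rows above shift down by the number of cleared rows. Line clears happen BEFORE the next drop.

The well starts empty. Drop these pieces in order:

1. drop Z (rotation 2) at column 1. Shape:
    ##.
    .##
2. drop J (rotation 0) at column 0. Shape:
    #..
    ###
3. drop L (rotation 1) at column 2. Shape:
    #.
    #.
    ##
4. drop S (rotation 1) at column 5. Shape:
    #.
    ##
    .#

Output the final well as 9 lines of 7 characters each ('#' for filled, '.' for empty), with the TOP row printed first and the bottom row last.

Drop 1: Z rot2 at col 1 lands with bottom-row=0; cleared 0 line(s) (total 0); column heights now [0 2 2 1 0 0 0], max=2
Drop 2: J rot0 at col 0 lands with bottom-row=2; cleared 0 line(s) (total 0); column heights now [4 3 3 1 0 0 0], max=4
Drop 3: L rot1 at col 2 lands with bottom-row=3; cleared 0 line(s) (total 0); column heights now [4 3 6 4 0 0 0], max=6
Drop 4: S rot1 at col 5 lands with bottom-row=0; cleared 0 line(s) (total 0); column heights now [4 3 6 4 0 3 2], max=6

Answer: .......
.......
.......
..#....
..#....
#.##...
###..#.
.##..##
..##..#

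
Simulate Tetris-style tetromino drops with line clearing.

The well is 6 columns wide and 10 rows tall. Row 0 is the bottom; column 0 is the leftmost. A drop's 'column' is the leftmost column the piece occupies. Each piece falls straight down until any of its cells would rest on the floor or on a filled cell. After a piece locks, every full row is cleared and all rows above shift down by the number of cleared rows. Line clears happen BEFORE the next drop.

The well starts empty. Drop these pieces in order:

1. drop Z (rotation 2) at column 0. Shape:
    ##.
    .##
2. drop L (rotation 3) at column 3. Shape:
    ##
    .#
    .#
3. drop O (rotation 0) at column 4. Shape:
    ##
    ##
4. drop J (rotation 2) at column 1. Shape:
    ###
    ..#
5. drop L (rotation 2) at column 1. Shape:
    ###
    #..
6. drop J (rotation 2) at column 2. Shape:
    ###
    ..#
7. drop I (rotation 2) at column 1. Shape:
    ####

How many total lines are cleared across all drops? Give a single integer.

Drop 1: Z rot2 at col 0 lands with bottom-row=0; cleared 0 line(s) (total 0); column heights now [2 2 1 0 0 0], max=2
Drop 2: L rot3 at col 3 lands with bottom-row=0; cleared 0 line(s) (total 0); column heights now [2 2 1 3 3 0], max=3
Drop 3: O rot0 at col 4 lands with bottom-row=3; cleared 0 line(s) (total 0); column heights now [2 2 1 3 5 5], max=5
Drop 4: J rot2 at col 1 lands with bottom-row=3; cleared 0 line(s) (total 0); column heights now [2 5 5 5 5 5], max=5
Drop 5: L rot2 at col 1 lands with bottom-row=5; cleared 0 line(s) (total 0); column heights now [2 7 7 7 5 5], max=7
Drop 6: J rot2 at col 2 lands with bottom-row=6; cleared 0 line(s) (total 0); column heights now [2 7 8 8 8 5], max=8
Drop 7: I rot2 at col 1 lands with bottom-row=8; cleared 0 line(s) (total 0); column heights now [2 9 9 9 9 5], max=9

Answer: 0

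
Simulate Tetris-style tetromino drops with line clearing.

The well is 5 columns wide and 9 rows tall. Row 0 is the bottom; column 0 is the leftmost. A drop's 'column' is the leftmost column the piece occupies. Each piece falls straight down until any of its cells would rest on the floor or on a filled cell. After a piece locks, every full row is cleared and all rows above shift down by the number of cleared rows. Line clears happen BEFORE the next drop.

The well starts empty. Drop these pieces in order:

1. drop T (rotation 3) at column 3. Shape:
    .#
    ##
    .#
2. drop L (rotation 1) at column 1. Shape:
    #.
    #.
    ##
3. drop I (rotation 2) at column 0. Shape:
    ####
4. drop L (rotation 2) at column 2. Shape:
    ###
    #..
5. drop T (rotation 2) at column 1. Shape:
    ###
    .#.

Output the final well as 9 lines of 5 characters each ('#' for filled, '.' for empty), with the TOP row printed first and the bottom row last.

Drop 1: T rot3 at col 3 lands with bottom-row=0; cleared 0 line(s) (total 0); column heights now [0 0 0 2 3], max=3
Drop 2: L rot1 at col 1 lands with bottom-row=0; cleared 0 line(s) (total 0); column heights now [0 3 1 2 3], max=3
Drop 3: I rot2 at col 0 lands with bottom-row=3; cleared 0 line(s) (total 0); column heights now [4 4 4 4 3], max=4
Drop 4: L rot2 at col 2 lands with bottom-row=4; cleared 0 line(s) (total 0); column heights now [4 4 6 6 6], max=6
Drop 5: T rot2 at col 1 lands with bottom-row=6; cleared 0 line(s) (total 0); column heights now [4 8 8 8 6], max=8

Answer: .....
.###.
..#..
..###
..#..
####.
.#..#
.#.##
.##.#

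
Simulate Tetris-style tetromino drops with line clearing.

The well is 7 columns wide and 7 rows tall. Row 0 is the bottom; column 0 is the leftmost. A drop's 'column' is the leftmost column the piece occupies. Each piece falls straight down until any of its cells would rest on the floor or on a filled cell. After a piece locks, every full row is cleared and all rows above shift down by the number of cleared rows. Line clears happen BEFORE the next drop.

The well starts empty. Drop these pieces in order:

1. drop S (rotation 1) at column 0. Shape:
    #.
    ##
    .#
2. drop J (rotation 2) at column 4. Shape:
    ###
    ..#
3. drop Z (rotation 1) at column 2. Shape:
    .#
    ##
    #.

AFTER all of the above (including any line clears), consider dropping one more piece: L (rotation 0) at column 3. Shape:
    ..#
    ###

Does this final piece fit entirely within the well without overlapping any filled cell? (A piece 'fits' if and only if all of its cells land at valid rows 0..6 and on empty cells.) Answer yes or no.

Answer: yes

Derivation:
Drop 1: S rot1 at col 0 lands with bottom-row=0; cleared 0 line(s) (total 0); column heights now [3 2 0 0 0 0 0], max=3
Drop 2: J rot2 at col 4 lands with bottom-row=0; cleared 0 line(s) (total 0); column heights now [3 2 0 0 2 2 2], max=3
Drop 3: Z rot1 at col 2 lands with bottom-row=0; cleared 1 line(s) (total 1); column heights now [2 1 1 2 0 0 1], max=2
Test piece L rot0 at col 3 (width 3): heights before test = [2 1 1 2 0 0 1]; fits = True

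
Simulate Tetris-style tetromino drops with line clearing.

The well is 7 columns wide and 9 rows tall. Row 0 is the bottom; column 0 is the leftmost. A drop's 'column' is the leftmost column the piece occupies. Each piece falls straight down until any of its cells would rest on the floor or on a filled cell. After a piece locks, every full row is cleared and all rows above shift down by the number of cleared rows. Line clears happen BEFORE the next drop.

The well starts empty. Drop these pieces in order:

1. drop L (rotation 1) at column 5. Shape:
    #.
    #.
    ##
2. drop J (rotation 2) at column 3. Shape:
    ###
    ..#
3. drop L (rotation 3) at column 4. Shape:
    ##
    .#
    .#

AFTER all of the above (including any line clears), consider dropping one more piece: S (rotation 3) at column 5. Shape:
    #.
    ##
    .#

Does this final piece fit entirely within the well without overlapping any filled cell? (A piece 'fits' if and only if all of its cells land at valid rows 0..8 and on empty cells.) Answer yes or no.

Drop 1: L rot1 at col 5 lands with bottom-row=0; cleared 0 line(s) (total 0); column heights now [0 0 0 0 0 3 1], max=3
Drop 2: J rot2 at col 3 lands with bottom-row=3; cleared 0 line(s) (total 0); column heights now [0 0 0 5 5 5 1], max=5
Drop 3: L rot3 at col 4 lands with bottom-row=5; cleared 0 line(s) (total 0); column heights now [0 0 0 5 8 8 1], max=8
Test piece S rot3 at col 5 (width 2): heights before test = [0 0 0 5 8 8 1]; fits = False

Answer: no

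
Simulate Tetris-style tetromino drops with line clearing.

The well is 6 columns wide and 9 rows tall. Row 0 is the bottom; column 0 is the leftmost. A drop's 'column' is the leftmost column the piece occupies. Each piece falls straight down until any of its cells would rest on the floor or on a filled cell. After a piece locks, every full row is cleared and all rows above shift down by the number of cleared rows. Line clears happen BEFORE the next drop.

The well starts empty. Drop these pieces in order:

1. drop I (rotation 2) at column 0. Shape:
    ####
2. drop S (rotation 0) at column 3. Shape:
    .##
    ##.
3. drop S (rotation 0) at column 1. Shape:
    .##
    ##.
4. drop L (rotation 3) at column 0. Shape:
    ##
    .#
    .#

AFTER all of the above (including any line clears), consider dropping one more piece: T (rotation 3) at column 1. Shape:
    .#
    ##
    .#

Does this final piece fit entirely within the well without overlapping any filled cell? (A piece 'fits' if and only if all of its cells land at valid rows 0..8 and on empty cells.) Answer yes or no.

Drop 1: I rot2 at col 0 lands with bottom-row=0; cleared 0 line(s) (total 0); column heights now [1 1 1 1 0 0], max=1
Drop 2: S rot0 at col 3 lands with bottom-row=1; cleared 0 line(s) (total 0); column heights now [1 1 1 2 3 3], max=3
Drop 3: S rot0 at col 1 lands with bottom-row=1; cleared 0 line(s) (total 0); column heights now [1 2 3 3 3 3], max=3
Drop 4: L rot3 at col 0 lands with bottom-row=2; cleared 0 line(s) (total 0); column heights now [5 5 3 3 3 3], max=5
Test piece T rot3 at col 1 (width 2): heights before test = [5 5 3 3 3 3]; fits = True

Answer: yes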